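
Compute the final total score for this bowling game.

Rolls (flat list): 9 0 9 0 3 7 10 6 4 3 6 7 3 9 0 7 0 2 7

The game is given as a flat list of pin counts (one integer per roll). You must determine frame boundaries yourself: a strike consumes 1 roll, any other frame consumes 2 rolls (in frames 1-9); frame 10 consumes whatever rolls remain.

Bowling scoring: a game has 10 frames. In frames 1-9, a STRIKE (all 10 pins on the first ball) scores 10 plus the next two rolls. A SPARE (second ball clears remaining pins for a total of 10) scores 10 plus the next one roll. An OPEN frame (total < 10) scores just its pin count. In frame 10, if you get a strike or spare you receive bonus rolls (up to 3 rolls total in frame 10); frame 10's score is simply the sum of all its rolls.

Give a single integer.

Frame 1: OPEN (9+0=9). Cumulative: 9
Frame 2: OPEN (9+0=9). Cumulative: 18
Frame 3: SPARE (3+7=10). 10 + next roll (10) = 20. Cumulative: 38
Frame 4: STRIKE. 10 + next two rolls (6+4) = 20. Cumulative: 58
Frame 5: SPARE (6+4=10). 10 + next roll (3) = 13. Cumulative: 71
Frame 6: OPEN (3+6=9). Cumulative: 80
Frame 7: SPARE (7+3=10). 10 + next roll (9) = 19. Cumulative: 99
Frame 8: OPEN (9+0=9). Cumulative: 108
Frame 9: OPEN (7+0=7). Cumulative: 115
Frame 10: OPEN. Sum of all frame-10 rolls (2+7) = 9. Cumulative: 124

Answer: 124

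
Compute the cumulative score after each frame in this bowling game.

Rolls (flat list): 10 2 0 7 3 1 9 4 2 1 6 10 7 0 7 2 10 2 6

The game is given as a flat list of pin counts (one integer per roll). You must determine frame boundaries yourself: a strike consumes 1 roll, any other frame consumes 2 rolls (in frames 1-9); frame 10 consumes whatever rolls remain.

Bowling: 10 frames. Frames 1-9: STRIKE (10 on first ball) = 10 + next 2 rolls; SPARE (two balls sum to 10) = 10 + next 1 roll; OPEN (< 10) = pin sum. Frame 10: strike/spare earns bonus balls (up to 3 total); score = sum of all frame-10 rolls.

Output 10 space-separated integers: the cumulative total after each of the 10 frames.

Frame 1: STRIKE. 10 + next two rolls (2+0) = 12. Cumulative: 12
Frame 2: OPEN (2+0=2). Cumulative: 14
Frame 3: SPARE (7+3=10). 10 + next roll (1) = 11. Cumulative: 25
Frame 4: SPARE (1+9=10). 10 + next roll (4) = 14. Cumulative: 39
Frame 5: OPEN (4+2=6). Cumulative: 45
Frame 6: OPEN (1+6=7). Cumulative: 52
Frame 7: STRIKE. 10 + next two rolls (7+0) = 17. Cumulative: 69
Frame 8: OPEN (7+0=7). Cumulative: 76
Frame 9: OPEN (7+2=9). Cumulative: 85
Frame 10: STRIKE. Sum of all frame-10 rolls (10+2+6) = 18. Cumulative: 103

Answer: 12 14 25 39 45 52 69 76 85 103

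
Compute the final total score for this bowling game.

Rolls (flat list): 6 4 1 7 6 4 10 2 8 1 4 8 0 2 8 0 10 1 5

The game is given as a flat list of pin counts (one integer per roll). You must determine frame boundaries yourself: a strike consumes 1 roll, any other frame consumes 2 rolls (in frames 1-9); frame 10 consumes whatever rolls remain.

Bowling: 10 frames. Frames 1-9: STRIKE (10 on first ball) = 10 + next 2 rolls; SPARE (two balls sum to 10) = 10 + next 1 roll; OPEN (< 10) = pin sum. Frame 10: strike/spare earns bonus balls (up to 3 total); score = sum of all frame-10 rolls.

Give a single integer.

Answer: 110

Derivation:
Frame 1: SPARE (6+4=10). 10 + next roll (1) = 11. Cumulative: 11
Frame 2: OPEN (1+7=8). Cumulative: 19
Frame 3: SPARE (6+4=10). 10 + next roll (10) = 20. Cumulative: 39
Frame 4: STRIKE. 10 + next two rolls (2+8) = 20. Cumulative: 59
Frame 5: SPARE (2+8=10). 10 + next roll (1) = 11. Cumulative: 70
Frame 6: OPEN (1+4=5). Cumulative: 75
Frame 7: OPEN (8+0=8). Cumulative: 83
Frame 8: SPARE (2+8=10). 10 + next roll (0) = 10. Cumulative: 93
Frame 9: SPARE (0+10=10). 10 + next roll (1) = 11. Cumulative: 104
Frame 10: OPEN. Sum of all frame-10 rolls (1+5) = 6. Cumulative: 110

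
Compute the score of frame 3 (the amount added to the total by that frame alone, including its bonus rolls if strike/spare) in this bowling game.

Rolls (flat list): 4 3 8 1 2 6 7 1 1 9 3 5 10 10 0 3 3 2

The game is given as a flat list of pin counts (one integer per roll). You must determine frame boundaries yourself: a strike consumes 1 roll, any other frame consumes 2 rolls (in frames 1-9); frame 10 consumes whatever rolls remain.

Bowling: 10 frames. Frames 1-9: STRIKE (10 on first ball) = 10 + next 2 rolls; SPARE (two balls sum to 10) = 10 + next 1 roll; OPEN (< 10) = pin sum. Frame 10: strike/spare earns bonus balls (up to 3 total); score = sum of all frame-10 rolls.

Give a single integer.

Answer: 8

Derivation:
Frame 1: OPEN (4+3=7). Cumulative: 7
Frame 2: OPEN (8+1=9). Cumulative: 16
Frame 3: OPEN (2+6=8). Cumulative: 24
Frame 4: OPEN (7+1=8). Cumulative: 32
Frame 5: SPARE (1+9=10). 10 + next roll (3) = 13. Cumulative: 45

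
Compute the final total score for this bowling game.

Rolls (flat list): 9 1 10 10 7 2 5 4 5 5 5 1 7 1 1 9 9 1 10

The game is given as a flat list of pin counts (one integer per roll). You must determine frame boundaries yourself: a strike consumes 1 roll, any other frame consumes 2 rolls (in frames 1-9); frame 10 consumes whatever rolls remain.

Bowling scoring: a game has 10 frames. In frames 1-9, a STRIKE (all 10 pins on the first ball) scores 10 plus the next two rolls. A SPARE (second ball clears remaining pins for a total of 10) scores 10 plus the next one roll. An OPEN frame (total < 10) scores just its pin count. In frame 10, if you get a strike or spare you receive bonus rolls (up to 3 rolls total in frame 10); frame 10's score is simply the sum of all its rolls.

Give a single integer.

Frame 1: SPARE (9+1=10). 10 + next roll (10) = 20. Cumulative: 20
Frame 2: STRIKE. 10 + next two rolls (10+7) = 27. Cumulative: 47
Frame 3: STRIKE. 10 + next two rolls (7+2) = 19. Cumulative: 66
Frame 4: OPEN (7+2=9). Cumulative: 75
Frame 5: OPEN (5+4=9). Cumulative: 84
Frame 6: SPARE (5+5=10). 10 + next roll (5) = 15. Cumulative: 99
Frame 7: OPEN (5+1=6). Cumulative: 105
Frame 8: OPEN (7+1=8). Cumulative: 113
Frame 9: SPARE (1+9=10). 10 + next roll (9) = 19. Cumulative: 132
Frame 10: SPARE. Sum of all frame-10 rolls (9+1+10) = 20. Cumulative: 152

Answer: 152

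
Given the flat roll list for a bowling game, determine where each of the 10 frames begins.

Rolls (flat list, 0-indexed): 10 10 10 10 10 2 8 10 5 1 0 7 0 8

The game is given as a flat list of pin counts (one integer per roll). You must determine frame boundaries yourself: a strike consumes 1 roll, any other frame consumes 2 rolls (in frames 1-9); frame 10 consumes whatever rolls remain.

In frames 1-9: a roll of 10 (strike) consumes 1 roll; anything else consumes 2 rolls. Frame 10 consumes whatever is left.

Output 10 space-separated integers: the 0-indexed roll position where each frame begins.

Frame 1 starts at roll index 0: roll=10 (strike), consumes 1 roll
Frame 2 starts at roll index 1: roll=10 (strike), consumes 1 roll
Frame 3 starts at roll index 2: roll=10 (strike), consumes 1 roll
Frame 4 starts at roll index 3: roll=10 (strike), consumes 1 roll
Frame 5 starts at roll index 4: roll=10 (strike), consumes 1 roll
Frame 6 starts at roll index 5: rolls=2,8 (sum=10), consumes 2 rolls
Frame 7 starts at roll index 7: roll=10 (strike), consumes 1 roll
Frame 8 starts at roll index 8: rolls=5,1 (sum=6), consumes 2 rolls
Frame 9 starts at roll index 10: rolls=0,7 (sum=7), consumes 2 rolls
Frame 10 starts at roll index 12: 2 remaining rolls

Answer: 0 1 2 3 4 5 7 8 10 12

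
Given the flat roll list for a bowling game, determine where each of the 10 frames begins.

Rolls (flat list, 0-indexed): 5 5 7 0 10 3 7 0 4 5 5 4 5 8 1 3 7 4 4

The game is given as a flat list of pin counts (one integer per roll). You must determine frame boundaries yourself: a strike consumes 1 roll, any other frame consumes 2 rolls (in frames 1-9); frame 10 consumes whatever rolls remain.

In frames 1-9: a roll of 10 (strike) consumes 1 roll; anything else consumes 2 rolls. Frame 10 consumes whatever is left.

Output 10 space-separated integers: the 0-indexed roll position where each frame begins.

Frame 1 starts at roll index 0: rolls=5,5 (sum=10), consumes 2 rolls
Frame 2 starts at roll index 2: rolls=7,0 (sum=7), consumes 2 rolls
Frame 3 starts at roll index 4: roll=10 (strike), consumes 1 roll
Frame 4 starts at roll index 5: rolls=3,7 (sum=10), consumes 2 rolls
Frame 5 starts at roll index 7: rolls=0,4 (sum=4), consumes 2 rolls
Frame 6 starts at roll index 9: rolls=5,5 (sum=10), consumes 2 rolls
Frame 7 starts at roll index 11: rolls=4,5 (sum=9), consumes 2 rolls
Frame 8 starts at roll index 13: rolls=8,1 (sum=9), consumes 2 rolls
Frame 9 starts at roll index 15: rolls=3,7 (sum=10), consumes 2 rolls
Frame 10 starts at roll index 17: 2 remaining rolls

Answer: 0 2 4 5 7 9 11 13 15 17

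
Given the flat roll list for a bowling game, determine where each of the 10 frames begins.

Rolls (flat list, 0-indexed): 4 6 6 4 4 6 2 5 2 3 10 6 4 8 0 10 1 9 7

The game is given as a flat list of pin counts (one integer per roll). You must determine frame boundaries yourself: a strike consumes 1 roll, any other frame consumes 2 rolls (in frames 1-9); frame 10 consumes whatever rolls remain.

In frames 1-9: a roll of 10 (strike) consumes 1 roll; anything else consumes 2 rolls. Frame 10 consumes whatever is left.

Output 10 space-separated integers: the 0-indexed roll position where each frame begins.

Frame 1 starts at roll index 0: rolls=4,6 (sum=10), consumes 2 rolls
Frame 2 starts at roll index 2: rolls=6,4 (sum=10), consumes 2 rolls
Frame 3 starts at roll index 4: rolls=4,6 (sum=10), consumes 2 rolls
Frame 4 starts at roll index 6: rolls=2,5 (sum=7), consumes 2 rolls
Frame 5 starts at roll index 8: rolls=2,3 (sum=5), consumes 2 rolls
Frame 6 starts at roll index 10: roll=10 (strike), consumes 1 roll
Frame 7 starts at roll index 11: rolls=6,4 (sum=10), consumes 2 rolls
Frame 8 starts at roll index 13: rolls=8,0 (sum=8), consumes 2 rolls
Frame 9 starts at roll index 15: roll=10 (strike), consumes 1 roll
Frame 10 starts at roll index 16: 3 remaining rolls

Answer: 0 2 4 6 8 10 11 13 15 16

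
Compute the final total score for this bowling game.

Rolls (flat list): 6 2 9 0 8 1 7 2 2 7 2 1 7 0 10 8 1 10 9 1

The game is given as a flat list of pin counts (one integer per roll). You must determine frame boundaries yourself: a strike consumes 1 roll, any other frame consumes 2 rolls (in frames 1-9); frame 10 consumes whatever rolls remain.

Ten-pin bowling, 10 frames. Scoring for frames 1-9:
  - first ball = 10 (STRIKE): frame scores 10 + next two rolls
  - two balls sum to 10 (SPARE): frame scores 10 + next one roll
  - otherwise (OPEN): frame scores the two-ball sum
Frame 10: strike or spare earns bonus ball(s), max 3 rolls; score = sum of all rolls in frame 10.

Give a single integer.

Frame 1: OPEN (6+2=8). Cumulative: 8
Frame 2: OPEN (9+0=9). Cumulative: 17
Frame 3: OPEN (8+1=9). Cumulative: 26
Frame 4: OPEN (7+2=9). Cumulative: 35
Frame 5: OPEN (2+7=9). Cumulative: 44
Frame 6: OPEN (2+1=3). Cumulative: 47
Frame 7: OPEN (7+0=7). Cumulative: 54
Frame 8: STRIKE. 10 + next two rolls (8+1) = 19. Cumulative: 73
Frame 9: OPEN (8+1=9). Cumulative: 82
Frame 10: STRIKE. Sum of all frame-10 rolls (10+9+1) = 20. Cumulative: 102

Answer: 102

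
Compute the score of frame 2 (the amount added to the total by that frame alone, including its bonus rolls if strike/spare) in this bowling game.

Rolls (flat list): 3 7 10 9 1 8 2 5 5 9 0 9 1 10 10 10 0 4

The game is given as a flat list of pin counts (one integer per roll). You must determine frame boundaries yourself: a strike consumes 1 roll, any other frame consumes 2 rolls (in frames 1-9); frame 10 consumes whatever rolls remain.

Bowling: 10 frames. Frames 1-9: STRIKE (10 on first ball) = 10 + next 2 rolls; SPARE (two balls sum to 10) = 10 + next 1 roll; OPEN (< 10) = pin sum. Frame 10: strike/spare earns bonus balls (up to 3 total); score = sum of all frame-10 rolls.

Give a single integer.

Answer: 20

Derivation:
Frame 1: SPARE (3+7=10). 10 + next roll (10) = 20. Cumulative: 20
Frame 2: STRIKE. 10 + next two rolls (9+1) = 20. Cumulative: 40
Frame 3: SPARE (9+1=10). 10 + next roll (8) = 18. Cumulative: 58
Frame 4: SPARE (8+2=10). 10 + next roll (5) = 15. Cumulative: 73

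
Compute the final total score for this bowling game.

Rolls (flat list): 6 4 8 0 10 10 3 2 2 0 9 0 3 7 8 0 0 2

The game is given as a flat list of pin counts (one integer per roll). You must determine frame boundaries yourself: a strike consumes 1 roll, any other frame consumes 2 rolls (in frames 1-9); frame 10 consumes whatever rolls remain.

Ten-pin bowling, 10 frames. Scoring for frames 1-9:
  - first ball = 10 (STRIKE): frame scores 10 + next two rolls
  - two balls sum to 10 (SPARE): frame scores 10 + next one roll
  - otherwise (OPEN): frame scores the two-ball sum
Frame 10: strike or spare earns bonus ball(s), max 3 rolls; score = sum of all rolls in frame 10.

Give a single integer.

Frame 1: SPARE (6+4=10). 10 + next roll (8) = 18. Cumulative: 18
Frame 2: OPEN (8+0=8). Cumulative: 26
Frame 3: STRIKE. 10 + next two rolls (10+3) = 23. Cumulative: 49
Frame 4: STRIKE. 10 + next two rolls (3+2) = 15. Cumulative: 64
Frame 5: OPEN (3+2=5). Cumulative: 69
Frame 6: OPEN (2+0=2). Cumulative: 71
Frame 7: OPEN (9+0=9). Cumulative: 80
Frame 8: SPARE (3+7=10). 10 + next roll (8) = 18. Cumulative: 98
Frame 9: OPEN (8+0=8). Cumulative: 106
Frame 10: OPEN. Sum of all frame-10 rolls (0+2) = 2. Cumulative: 108

Answer: 108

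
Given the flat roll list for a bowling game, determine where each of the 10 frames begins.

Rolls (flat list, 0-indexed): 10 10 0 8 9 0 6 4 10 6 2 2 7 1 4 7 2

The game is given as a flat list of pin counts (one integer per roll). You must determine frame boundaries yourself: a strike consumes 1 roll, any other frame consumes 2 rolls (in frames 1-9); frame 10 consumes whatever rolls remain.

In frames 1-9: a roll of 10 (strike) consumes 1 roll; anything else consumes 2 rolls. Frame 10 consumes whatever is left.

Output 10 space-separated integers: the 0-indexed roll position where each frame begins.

Answer: 0 1 2 4 6 8 9 11 13 15

Derivation:
Frame 1 starts at roll index 0: roll=10 (strike), consumes 1 roll
Frame 2 starts at roll index 1: roll=10 (strike), consumes 1 roll
Frame 3 starts at roll index 2: rolls=0,8 (sum=8), consumes 2 rolls
Frame 4 starts at roll index 4: rolls=9,0 (sum=9), consumes 2 rolls
Frame 5 starts at roll index 6: rolls=6,4 (sum=10), consumes 2 rolls
Frame 6 starts at roll index 8: roll=10 (strike), consumes 1 roll
Frame 7 starts at roll index 9: rolls=6,2 (sum=8), consumes 2 rolls
Frame 8 starts at roll index 11: rolls=2,7 (sum=9), consumes 2 rolls
Frame 9 starts at roll index 13: rolls=1,4 (sum=5), consumes 2 rolls
Frame 10 starts at roll index 15: 2 remaining rolls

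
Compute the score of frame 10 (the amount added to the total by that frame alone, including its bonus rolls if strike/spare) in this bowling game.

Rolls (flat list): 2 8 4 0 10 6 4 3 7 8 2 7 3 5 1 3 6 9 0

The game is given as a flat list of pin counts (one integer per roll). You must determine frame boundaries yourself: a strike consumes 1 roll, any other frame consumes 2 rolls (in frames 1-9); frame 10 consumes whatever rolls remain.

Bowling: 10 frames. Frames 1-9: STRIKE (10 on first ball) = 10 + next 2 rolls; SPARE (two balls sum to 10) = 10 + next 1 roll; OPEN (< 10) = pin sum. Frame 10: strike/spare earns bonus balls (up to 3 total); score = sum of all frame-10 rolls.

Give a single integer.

Answer: 9

Derivation:
Frame 1: SPARE (2+8=10). 10 + next roll (4) = 14. Cumulative: 14
Frame 2: OPEN (4+0=4). Cumulative: 18
Frame 3: STRIKE. 10 + next two rolls (6+4) = 20. Cumulative: 38
Frame 4: SPARE (6+4=10). 10 + next roll (3) = 13. Cumulative: 51
Frame 5: SPARE (3+7=10). 10 + next roll (8) = 18. Cumulative: 69
Frame 6: SPARE (8+2=10). 10 + next roll (7) = 17. Cumulative: 86
Frame 7: SPARE (7+3=10). 10 + next roll (5) = 15. Cumulative: 101
Frame 8: OPEN (5+1=6). Cumulative: 107
Frame 9: OPEN (3+6=9). Cumulative: 116
Frame 10: OPEN. Sum of all frame-10 rolls (9+0) = 9. Cumulative: 125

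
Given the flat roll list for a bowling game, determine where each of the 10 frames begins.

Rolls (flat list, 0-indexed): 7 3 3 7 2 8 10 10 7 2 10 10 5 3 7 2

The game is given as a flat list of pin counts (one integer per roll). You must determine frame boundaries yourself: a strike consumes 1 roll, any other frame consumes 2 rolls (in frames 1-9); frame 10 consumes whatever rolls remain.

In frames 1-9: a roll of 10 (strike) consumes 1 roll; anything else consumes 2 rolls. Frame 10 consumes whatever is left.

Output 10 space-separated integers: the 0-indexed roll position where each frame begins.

Frame 1 starts at roll index 0: rolls=7,3 (sum=10), consumes 2 rolls
Frame 2 starts at roll index 2: rolls=3,7 (sum=10), consumes 2 rolls
Frame 3 starts at roll index 4: rolls=2,8 (sum=10), consumes 2 rolls
Frame 4 starts at roll index 6: roll=10 (strike), consumes 1 roll
Frame 5 starts at roll index 7: roll=10 (strike), consumes 1 roll
Frame 6 starts at roll index 8: rolls=7,2 (sum=9), consumes 2 rolls
Frame 7 starts at roll index 10: roll=10 (strike), consumes 1 roll
Frame 8 starts at roll index 11: roll=10 (strike), consumes 1 roll
Frame 9 starts at roll index 12: rolls=5,3 (sum=8), consumes 2 rolls
Frame 10 starts at roll index 14: 2 remaining rolls

Answer: 0 2 4 6 7 8 10 11 12 14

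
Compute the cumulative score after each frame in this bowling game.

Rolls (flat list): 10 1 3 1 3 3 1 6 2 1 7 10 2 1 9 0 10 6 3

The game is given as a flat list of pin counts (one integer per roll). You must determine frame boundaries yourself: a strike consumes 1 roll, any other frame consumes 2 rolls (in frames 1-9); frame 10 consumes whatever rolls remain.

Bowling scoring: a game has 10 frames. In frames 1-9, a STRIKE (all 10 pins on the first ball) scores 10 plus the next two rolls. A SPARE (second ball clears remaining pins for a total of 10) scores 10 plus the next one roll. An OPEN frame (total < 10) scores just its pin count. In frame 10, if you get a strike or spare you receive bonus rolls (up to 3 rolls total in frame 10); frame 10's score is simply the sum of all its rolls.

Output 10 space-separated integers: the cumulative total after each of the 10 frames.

Frame 1: STRIKE. 10 + next two rolls (1+3) = 14. Cumulative: 14
Frame 2: OPEN (1+3=4). Cumulative: 18
Frame 3: OPEN (1+3=4). Cumulative: 22
Frame 4: OPEN (3+1=4). Cumulative: 26
Frame 5: OPEN (6+2=8). Cumulative: 34
Frame 6: OPEN (1+7=8). Cumulative: 42
Frame 7: STRIKE. 10 + next two rolls (2+1) = 13. Cumulative: 55
Frame 8: OPEN (2+1=3). Cumulative: 58
Frame 9: OPEN (9+0=9). Cumulative: 67
Frame 10: STRIKE. Sum of all frame-10 rolls (10+6+3) = 19. Cumulative: 86

Answer: 14 18 22 26 34 42 55 58 67 86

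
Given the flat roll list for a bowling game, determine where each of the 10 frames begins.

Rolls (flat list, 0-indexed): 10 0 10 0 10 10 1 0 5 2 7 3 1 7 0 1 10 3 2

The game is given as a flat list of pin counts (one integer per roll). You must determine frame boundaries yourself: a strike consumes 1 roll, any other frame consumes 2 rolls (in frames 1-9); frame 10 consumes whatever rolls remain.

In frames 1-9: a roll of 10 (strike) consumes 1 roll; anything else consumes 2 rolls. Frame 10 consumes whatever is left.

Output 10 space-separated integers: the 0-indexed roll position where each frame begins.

Answer: 0 1 3 5 6 8 10 12 14 16

Derivation:
Frame 1 starts at roll index 0: roll=10 (strike), consumes 1 roll
Frame 2 starts at roll index 1: rolls=0,10 (sum=10), consumes 2 rolls
Frame 3 starts at roll index 3: rolls=0,10 (sum=10), consumes 2 rolls
Frame 4 starts at roll index 5: roll=10 (strike), consumes 1 roll
Frame 5 starts at roll index 6: rolls=1,0 (sum=1), consumes 2 rolls
Frame 6 starts at roll index 8: rolls=5,2 (sum=7), consumes 2 rolls
Frame 7 starts at roll index 10: rolls=7,3 (sum=10), consumes 2 rolls
Frame 8 starts at roll index 12: rolls=1,7 (sum=8), consumes 2 rolls
Frame 9 starts at roll index 14: rolls=0,1 (sum=1), consumes 2 rolls
Frame 10 starts at roll index 16: 3 remaining rolls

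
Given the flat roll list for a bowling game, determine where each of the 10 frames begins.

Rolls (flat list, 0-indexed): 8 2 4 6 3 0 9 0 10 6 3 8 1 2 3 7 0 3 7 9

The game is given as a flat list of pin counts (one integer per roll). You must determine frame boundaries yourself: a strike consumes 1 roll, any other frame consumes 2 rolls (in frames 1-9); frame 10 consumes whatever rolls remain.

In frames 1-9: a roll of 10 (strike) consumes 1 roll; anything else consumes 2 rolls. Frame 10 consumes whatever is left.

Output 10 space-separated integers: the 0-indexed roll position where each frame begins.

Answer: 0 2 4 6 8 9 11 13 15 17

Derivation:
Frame 1 starts at roll index 0: rolls=8,2 (sum=10), consumes 2 rolls
Frame 2 starts at roll index 2: rolls=4,6 (sum=10), consumes 2 rolls
Frame 3 starts at roll index 4: rolls=3,0 (sum=3), consumes 2 rolls
Frame 4 starts at roll index 6: rolls=9,0 (sum=9), consumes 2 rolls
Frame 5 starts at roll index 8: roll=10 (strike), consumes 1 roll
Frame 6 starts at roll index 9: rolls=6,3 (sum=9), consumes 2 rolls
Frame 7 starts at roll index 11: rolls=8,1 (sum=9), consumes 2 rolls
Frame 8 starts at roll index 13: rolls=2,3 (sum=5), consumes 2 rolls
Frame 9 starts at roll index 15: rolls=7,0 (sum=7), consumes 2 rolls
Frame 10 starts at roll index 17: 3 remaining rolls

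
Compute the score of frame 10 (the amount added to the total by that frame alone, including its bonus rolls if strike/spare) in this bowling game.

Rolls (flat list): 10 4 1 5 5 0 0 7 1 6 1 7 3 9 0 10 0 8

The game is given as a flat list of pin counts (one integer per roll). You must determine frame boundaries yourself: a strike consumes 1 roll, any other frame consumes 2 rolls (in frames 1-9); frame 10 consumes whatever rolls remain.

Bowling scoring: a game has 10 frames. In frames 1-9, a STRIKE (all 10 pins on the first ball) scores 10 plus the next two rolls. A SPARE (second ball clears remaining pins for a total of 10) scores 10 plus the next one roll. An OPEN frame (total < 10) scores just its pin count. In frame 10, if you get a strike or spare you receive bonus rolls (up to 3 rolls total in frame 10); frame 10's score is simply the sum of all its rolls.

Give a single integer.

Answer: 8

Derivation:
Frame 1: STRIKE. 10 + next two rolls (4+1) = 15. Cumulative: 15
Frame 2: OPEN (4+1=5). Cumulative: 20
Frame 3: SPARE (5+5=10). 10 + next roll (0) = 10. Cumulative: 30
Frame 4: OPEN (0+0=0). Cumulative: 30
Frame 5: OPEN (7+1=8). Cumulative: 38
Frame 6: OPEN (6+1=7). Cumulative: 45
Frame 7: SPARE (7+3=10). 10 + next roll (9) = 19. Cumulative: 64
Frame 8: OPEN (9+0=9). Cumulative: 73
Frame 9: STRIKE. 10 + next two rolls (0+8) = 18. Cumulative: 91
Frame 10: OPEN. Sum of all frame-10 rolls (0+8) = 8. Cumulative: 99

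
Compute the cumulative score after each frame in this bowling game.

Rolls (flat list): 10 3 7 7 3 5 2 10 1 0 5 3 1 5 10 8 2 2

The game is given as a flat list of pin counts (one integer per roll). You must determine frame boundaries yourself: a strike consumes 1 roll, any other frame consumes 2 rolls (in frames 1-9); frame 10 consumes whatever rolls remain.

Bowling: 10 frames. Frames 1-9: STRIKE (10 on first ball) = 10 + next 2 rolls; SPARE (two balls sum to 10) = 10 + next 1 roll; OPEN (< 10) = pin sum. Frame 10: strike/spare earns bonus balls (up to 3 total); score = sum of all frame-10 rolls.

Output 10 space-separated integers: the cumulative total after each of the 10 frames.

Answer: 20 37 52 59 70 71 79 85 105 117

Derivation:
Frame 1: STRIKE. 10 + next two rolls (3+7) = 20. Cumulative: 20
Frame 2: SPARE (3+7=10). 10 + next roll (7) = 17. Cumulative: 37
Frame 3: SPARE (7+3=10). 10 + next roll (5) = 15. Cumulative: 52
Frame 4: OPEN (5+2=7). Cumulative: 59
Frame 5: STRIKE. 10 + next two rolls (1+0) = 11. Cumulative: 70
Frame 6: OPEN (1+0=1). Cumulative: 71
Frame 7: OPEN (5+3=8). Cumulative: 79
Frame 8: OPEN (1+5=6). Cumulative: 85
Frame 9: STRIKE. 10 + next two rolls (8+2) = 20. Cumulative: 105
Frame 10: SPARE. Sum of all frame-10 rolls (8+2+2) = 12. Cumulative: 117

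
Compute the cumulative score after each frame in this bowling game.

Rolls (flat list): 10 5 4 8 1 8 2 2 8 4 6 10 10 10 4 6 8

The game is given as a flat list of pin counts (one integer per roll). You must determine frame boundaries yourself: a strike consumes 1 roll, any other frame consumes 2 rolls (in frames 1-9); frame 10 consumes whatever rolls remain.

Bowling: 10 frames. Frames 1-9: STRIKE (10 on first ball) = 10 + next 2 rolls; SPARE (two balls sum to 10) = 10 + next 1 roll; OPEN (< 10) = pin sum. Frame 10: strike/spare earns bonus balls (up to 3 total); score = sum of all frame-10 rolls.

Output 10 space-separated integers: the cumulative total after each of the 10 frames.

Answer: 19 28 37 49 63 83 113 137 157 175

Derivation:
Frame 1: STRIKE. 10 + next two rolls (5+4) = 19. Cumulative: 19
Frame 2: OPEN (5+4=9). Cumulative: 28
Frame 3: OPEN (8+1=9). Cumulative: 37
Frame 4: SPARE (8+2=10). 10 + next roll (2) = 12. Cumulative: 49
Frame 5: SPARE (2+8=10). 10 + next roll (4) = 14. Cumulative: 63
Frame 6: SPARE (4+6=10). 10 + next roll (10) = 20. Cumulative: 83
Frame 7: STRIKE. 10 + next two rolls (10+10) = 30. Cumulative: 113
Frame 8: STRIKE. 10 + next two rolls (10+4) = 24. Cumulative: 137
Frame 9: STRIKE. 10 + next two rolls (4+6) = 20. Cumulative: 157
Frame 10: SPARE. Sum of all frame-10 rolls (4+6+8) = 18. Cumulative: 175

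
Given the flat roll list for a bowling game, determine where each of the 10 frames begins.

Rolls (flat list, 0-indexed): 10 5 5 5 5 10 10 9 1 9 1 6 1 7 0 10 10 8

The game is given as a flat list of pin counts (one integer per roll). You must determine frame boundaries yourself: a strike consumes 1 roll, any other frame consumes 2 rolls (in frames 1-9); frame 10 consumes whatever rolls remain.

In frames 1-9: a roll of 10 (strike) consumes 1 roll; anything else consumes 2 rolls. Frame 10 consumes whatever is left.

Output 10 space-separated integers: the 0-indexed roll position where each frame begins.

Frame 1 starts at roll index 0: roll=10 (strike), consumes 1 roll
Frame 2 starts at roll index 1: rolls=5,5 (sum=10), consumes 2 rolls
Frame 3 starts at roll index 3: rolls=5,5 (sum=10), consumes 2 rolls
Frame 4 starts at roll index 5: roll=10 (strike), consumes 1 roll
Frame 5 starts at roll index 6: roll=10 (strike), consumes 1 roll
Frame 6 starts at roll index 7: rolls=9,1 (sum=10), consumes 2 rolls
Frame 7 starts at roll index 9: rolls=9,1 (sum=10), consumes 2 rolls
Frame 8 starts at roll index 11: rolls=6,1 (sum=7), consumes 2 rolls
Frame 9 starts at roll index 13: rolls=7,0 (sum=7), consumes 2 rolls
Frame 10 starts at roll index 15: 3 remaining rolls

Answer: 0 1 3 5 6 7 9 11 13 15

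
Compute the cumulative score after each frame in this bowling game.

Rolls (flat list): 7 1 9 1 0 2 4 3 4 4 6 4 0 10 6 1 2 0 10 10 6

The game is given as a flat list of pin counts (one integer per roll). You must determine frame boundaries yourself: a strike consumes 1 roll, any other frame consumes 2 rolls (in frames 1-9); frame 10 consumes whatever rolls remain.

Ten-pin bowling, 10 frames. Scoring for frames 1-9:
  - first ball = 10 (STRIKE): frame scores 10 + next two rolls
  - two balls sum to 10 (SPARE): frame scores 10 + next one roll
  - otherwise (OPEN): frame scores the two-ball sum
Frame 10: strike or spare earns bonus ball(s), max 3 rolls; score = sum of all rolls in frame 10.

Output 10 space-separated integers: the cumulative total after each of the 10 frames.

Frame 1: OPEN (7+1=8). Cumulative: 8
Frame 2: SPARE (9+1=10). 10 + next roll (0) = 10. Cumulative: 18
Frame 3: OPEN (0+2=2). Cumulative: 20
Frame 4: OPEN (4+3=7). Cumulative: 27
Frame 5: OPEN (4+4=8). Cumulative: 35
Frame 6: SPARE (6+4=10). 10 + next roll (0) = 10. Cumulative: 45
Frame 7: SPARE (0+10=10). 10 + next roll (6) = 16. Cumulative: 61
Frame 8: OPEN (6+1=7). Cumulative: 68
Frame 9: OPEN (2+0=2). Cumulative: 70
Frame 10: STRIKE. Sum of all frame-10 rolls (10+10+6) = 26. Cumulative: 96

Answer: 8 18 20 27 35 45 61 68 70 96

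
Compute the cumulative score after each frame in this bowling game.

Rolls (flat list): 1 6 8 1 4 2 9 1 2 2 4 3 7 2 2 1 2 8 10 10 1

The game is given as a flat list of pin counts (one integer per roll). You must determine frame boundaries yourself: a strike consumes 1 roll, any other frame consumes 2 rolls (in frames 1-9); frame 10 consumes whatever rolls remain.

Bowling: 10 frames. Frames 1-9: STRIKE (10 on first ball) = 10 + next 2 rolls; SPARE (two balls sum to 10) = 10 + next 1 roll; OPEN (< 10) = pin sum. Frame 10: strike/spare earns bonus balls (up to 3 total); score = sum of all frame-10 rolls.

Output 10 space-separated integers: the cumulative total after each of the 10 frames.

Frame 1: OPEN (1+6=7). Cumulative: 7
Frame 2: OPEN (8+1=9). Cumulative: 16
Frame 3: OPEN (4+2=6). Cumulative: 22
Frame 4: SPARE (9+1=10). 10 + next roll (2) = 12. Cumulative: 34
Frame 5: OPEN (2+2=4). Cumulative: 38
Frame 6: OPEN (4+3=7). Cumulative: 45
Frame 7: OPEN (7+2=9). Cumulative: 54
Frame 8: OPEN (2+1=3). Cumulative: 57
Frame 9: SPARE (2+8=10). 10 + next roll (10) = 20. Cumulative: 77
Frame 10: STRIKE. Sum of all frame-10 rolls (10+10+1) = 21. Cumulative: 98

Answer: 7 16 22 34 38 45 54 57 77 98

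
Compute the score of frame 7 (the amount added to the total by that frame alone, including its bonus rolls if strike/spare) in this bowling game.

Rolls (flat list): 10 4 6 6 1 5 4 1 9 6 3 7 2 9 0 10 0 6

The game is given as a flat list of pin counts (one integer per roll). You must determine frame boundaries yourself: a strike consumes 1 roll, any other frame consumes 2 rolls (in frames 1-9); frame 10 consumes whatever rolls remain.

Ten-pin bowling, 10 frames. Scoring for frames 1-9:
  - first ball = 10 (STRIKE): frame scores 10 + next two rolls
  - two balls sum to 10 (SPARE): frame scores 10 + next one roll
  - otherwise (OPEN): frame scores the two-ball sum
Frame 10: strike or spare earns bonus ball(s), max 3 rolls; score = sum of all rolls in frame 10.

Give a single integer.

Frame 1: STRIKE. 10 + next two rolls (4+6) = 20. Cumulative: 20
Frame 2: SPARE (4+6=10). 10 + next roll (6) = 16. Cumulative: 36
Frame 3: OPEN (6+1=7). Cumulative: 43
Frame 4: OPEN (5+4=9). Cumulative: 52
Frame 5: SPARE (1+9=10). 10 + next roll (6) = 16. Cumulative: 68
Frame 6: OPEN (6+3=9). Cumulative: 77
Frame 7: OPEN (7+2=9). Cumulative: 86
Frame 8: OPEN (9+0=9). Cumulative: 95
Frame 9: STRIKE. 10 + next two rolls (0+6) = 16. Cumulative: 111

Answer: 9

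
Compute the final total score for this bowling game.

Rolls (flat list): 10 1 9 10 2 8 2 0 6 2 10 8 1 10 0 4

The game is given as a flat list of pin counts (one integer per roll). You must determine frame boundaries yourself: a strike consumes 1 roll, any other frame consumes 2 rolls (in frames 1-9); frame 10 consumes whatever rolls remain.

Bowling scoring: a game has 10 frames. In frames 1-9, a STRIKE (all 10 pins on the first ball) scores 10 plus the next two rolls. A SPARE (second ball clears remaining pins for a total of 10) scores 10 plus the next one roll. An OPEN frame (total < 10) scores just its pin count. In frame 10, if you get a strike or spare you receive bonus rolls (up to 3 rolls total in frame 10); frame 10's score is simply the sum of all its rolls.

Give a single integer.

Frame 1: STRIKE. 10 + next two rolls (1+9) = 20. Cumulative: 20
Frame 2: SPARE (1+9=10). 10 + next roll (10) = 20. Cumulative: 40
Frame 3: STRIKE. 10 + next two rolls (2+8) = 20. Cumulative: 60
Frame 4: SPARE (2+8=10). 10 + next roll (2) = 12. Cumulative: 72
Frame 5: OPEN (2+0=2). Cumulative: 74
Frame 6: OPEN (6+2=8). Cumulative: 82
Frame 7: STRIKE. 10 + next two rolls (8+1) = 19. Cumulative: 101
Frame 8: OPEN (8+1=9). Cumulative: 110
Frame 9: STRIKE. 10 + next two rolls (0+4) = 14. Cumulative: 124
Frame 10: OPEN. Sum of all frame-10 rolls (0+4) = 4. Cumulative: 128

Answer: 128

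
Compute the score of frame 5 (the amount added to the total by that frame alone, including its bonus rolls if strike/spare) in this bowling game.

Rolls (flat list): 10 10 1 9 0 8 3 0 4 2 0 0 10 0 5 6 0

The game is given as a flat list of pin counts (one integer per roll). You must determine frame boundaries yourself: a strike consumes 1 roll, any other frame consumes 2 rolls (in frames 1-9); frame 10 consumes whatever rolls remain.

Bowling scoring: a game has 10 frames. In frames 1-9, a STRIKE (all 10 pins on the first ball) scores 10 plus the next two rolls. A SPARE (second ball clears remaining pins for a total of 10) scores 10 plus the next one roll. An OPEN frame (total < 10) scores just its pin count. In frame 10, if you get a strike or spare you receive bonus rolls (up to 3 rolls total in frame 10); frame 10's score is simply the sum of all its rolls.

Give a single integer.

Answer: 3

Derivation:
Frame 1: STRIKE. 10 + next two rolls (10+1) = 21. Cumulative: 21
Frame 2: STRIKE. 10 + next two rolls (1+9) = 20. Cumulative: 41
Frame 3: SPARE (1+9=10). 10 + next roll (0) = 10. Cumulative: 51
Frame 4: OPEN (0+8=8). Cumulative: 59
Frame 5: OPEN (3+0=3). Cumulative: 62
Frame 6: OPEN (4+2=6). Cumulative: 68
Frame 7: OPEN (0+0=0). Cumulative: 68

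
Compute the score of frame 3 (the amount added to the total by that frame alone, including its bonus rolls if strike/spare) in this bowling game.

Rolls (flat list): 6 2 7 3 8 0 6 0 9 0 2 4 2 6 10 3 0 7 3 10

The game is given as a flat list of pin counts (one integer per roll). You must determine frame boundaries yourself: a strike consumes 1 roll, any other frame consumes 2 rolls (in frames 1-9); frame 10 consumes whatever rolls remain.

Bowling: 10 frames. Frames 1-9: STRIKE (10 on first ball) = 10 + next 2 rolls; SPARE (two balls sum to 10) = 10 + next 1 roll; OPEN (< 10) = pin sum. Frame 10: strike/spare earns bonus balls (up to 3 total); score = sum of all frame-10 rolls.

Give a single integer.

Answer: 8

Derivation:
Frame 1: OPEN (6+2=8). Cumulative: 8
Frame 2: SPARE (7+3=10). 10 + next roll (8) = 18. Cumulative: 26
Frame 3: OPEN (8+0=8). Cumulative: 34
Frame 4: OPEN (6+0=6). Cumulative: 40
Frame 5: OPEN (9+0=9). Cumulative: 49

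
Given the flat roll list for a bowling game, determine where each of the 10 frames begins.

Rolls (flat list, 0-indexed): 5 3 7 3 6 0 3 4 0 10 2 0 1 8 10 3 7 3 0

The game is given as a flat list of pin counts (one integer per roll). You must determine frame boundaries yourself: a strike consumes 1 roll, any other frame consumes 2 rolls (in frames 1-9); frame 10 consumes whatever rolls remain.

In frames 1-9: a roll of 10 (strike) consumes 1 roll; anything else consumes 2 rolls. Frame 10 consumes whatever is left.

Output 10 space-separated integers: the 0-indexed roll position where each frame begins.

Answer: 0 2 4 6 8 10 12 14 15 17

Derivation:
Frame 1 starts at roll index 0: rolls=5,3 (sum=8), consumes 2 rolls
Frame 2 starts at roll index 2: rolls=7,3 (sum=10), consumes 2 rolls
Frame 3 starts at roll index 4: rolls=6,0 (sum=6), consumes 2 rolls
Frame 4 starts at roll index 6: rolls=3,4 (sum=7), consumes 2 rolls
Frame 5 starts at roll index 8: rolls=0,10 (sum=10), consumes 2 rolls
Frame 6 starts at roll index 10: rolls=2,0 (sum=2), consumes 2 rolls
Frame 7 starts at roll index 12: rolls=1,8 (sum=9), consumes 2 rolls
Frame 8 starts at roll index 14: roll=10 (strike), consumes 1 roll
Frame 9 starts at roll index 15: rolls=3,7 (sum=10), consumes 2 rolls
Frame 10 starts at roll index 17: 2 remaining rolls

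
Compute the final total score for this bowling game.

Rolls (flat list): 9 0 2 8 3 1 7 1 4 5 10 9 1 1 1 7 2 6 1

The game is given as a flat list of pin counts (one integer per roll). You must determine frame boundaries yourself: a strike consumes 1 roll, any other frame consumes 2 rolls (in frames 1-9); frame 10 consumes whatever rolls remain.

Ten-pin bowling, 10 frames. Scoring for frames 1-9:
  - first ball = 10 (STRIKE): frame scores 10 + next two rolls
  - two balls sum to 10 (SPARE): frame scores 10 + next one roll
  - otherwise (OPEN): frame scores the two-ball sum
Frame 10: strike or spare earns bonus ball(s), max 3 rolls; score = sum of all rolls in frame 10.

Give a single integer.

Answer: 92

Derivation:
Frame 1: OPEN (9+0=9). Cumulative: 9
Frame 2: SPARE (2+8=10). 10 + next roll (3) = 13. Cumulative: 22
Frame 3: OPEN (3+1=4). Cumulative: 26
Frame 4: OPEN (7+1=8). Cumulative: 34
Frame 5: OPEN (4+5=9). Cumulative: 43
Frame 6: STRIKE. 10 + next two rolls (9+1) = 20. Cumulative: 63
Frame 7: SPARE (9+1=10). 10 + next roll (1) = 11. Cumulative: 74
Frame 8: OPEN (1+1=2). Cumulative: 76
Frame 9: OPEN (7+2=9). Cumulative: 85
Frame 10: OPEN. Sum of all frame-10 rolls (6+1) = 7. Cumulative: 92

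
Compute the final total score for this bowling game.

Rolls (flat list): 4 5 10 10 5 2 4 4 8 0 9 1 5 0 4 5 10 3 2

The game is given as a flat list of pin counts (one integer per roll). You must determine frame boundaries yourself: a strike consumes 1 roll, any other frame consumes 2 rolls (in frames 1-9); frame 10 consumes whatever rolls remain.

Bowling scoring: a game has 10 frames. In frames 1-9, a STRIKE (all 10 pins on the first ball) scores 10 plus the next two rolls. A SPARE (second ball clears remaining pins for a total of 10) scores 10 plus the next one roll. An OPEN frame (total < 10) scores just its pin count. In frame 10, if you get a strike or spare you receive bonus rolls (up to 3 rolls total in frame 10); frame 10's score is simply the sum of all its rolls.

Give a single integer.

Frame 1: OPEN (4+5=9). Cumulative: 9
Frame 2: STRIKE. 10 + next two rolls (10+5) = 25. Cumulative: 34
Frame 3: STRIKE. 10 + next two rolls (5+2) = 17. Cumulative: 51
Frame 4: OPEN (5+2=7). Cumulative: 58
Frame 5: OPEN (4+4=8). Cumulative: 66
Frame 6: OPEN (8+0=8). Cumulative: 74
Frame 7: SPARE (9+1=10). 10 + next roll (5) = 15. Cumulative: 89
Frame 8: OPEN (5+0=5). Cumulative: 94
Frame 9: OPEN (4+5=9). Cumulative: 103
Frame 10: STRIKE. Sum of all frame-10 rolls (10+3+2) = 15. Cumulative: 118

Answer: 118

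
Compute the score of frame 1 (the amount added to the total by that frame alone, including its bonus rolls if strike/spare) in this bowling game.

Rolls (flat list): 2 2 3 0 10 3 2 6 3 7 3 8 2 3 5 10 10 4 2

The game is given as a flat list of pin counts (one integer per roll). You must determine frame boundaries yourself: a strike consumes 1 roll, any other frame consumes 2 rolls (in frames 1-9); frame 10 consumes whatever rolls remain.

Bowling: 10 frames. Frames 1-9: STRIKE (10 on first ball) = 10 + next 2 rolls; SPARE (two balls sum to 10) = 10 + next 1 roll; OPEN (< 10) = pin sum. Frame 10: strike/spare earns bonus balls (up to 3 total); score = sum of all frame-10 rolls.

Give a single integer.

Frame 1: OPEN (2+2=4). Cumulative: 4
Frame 2: OPEN (3+0=3). Cumulative: 7
Frame 3: STRIKE. 10 + next two rolls (3+2) = 15. Cumulative: 22

Answer: 4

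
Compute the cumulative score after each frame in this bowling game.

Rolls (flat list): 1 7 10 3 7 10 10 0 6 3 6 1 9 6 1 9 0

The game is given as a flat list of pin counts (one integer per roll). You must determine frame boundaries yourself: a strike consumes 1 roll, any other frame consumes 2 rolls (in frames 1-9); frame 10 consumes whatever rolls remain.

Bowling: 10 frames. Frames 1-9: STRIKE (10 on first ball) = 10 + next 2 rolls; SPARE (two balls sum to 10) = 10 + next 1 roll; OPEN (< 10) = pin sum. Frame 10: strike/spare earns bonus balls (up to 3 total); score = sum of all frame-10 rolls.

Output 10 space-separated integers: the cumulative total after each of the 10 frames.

Answer: 8 28 48 68 84 90 99 115 122 131

Derivation:
Frame 1: OPEN (1+7=8). Cumulative: 8
Frame 2: STRIKE. 10 + next two rolls (3+7) = 20. Cumulative: 28
Frame 3: SPARE (3+7=10). 10 + next roll (10) = 20. Cumulative: 48
Frame 4: STRIKE. 10 + next two rolls (10+0) = 20. Cumulative: 68
Frame 5: STRIKE. 10 + next two rolls (0+6) = 16. Cumulative: 84
Frame 6: OPEN (0+6=6). Cumulative: 90
Frame 7: OPEN (3+6=9). Cumulative: 99
Frame 8: SPARE (1+9=10). 10 + next roll (6) = 16. Cumulative: 115
Frame 9: OPEN (6+1=7). Cumulative: 122
Frame 10: OPEN. Sum of all frame-10 rolls (9+0) = 9. Cumulative: 131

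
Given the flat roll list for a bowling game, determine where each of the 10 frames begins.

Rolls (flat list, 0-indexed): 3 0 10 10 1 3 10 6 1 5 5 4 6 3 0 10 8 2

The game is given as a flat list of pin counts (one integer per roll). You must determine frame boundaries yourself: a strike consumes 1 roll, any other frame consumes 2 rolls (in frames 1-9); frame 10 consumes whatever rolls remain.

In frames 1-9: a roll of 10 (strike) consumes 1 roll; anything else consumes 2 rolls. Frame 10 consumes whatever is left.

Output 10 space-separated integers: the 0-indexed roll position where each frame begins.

Frame 1 starts at roll index 0: rolls=3,0 (sum=3), consumes 2 rolls
Frame 2 starts at roll index 2: roll=10 (strike), consumes 1 roll
Frame 3 starts at roll index 3: roll=10 (strike), consumes 1 roll
Frame 4 starts at roll index 4: rolls=1,3 (sum=4), consumes 2 rolls
Frame 5 starts at roll index 6: roll=10 (strike), consumes 1 roll
Frame 6 starts at roll index 7: rolls=6,1 (sum=7), consumes 2 rolls
Frame 7 starts at roll index 9: rolls=5,5 (sum=10), consumes 2 rolls
Frame 8 starts at roll index 11: rolls=4,6 (sum=10), consumes 2 rolls
Frame 9 starts at roll index 13: rolls=3,0 (sum=3), consumes 2 rolls
Frame 10 starts at roll index 15: 3 remaining rolls

Answer: 0 2 3 4 6 7 9 11 13 15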